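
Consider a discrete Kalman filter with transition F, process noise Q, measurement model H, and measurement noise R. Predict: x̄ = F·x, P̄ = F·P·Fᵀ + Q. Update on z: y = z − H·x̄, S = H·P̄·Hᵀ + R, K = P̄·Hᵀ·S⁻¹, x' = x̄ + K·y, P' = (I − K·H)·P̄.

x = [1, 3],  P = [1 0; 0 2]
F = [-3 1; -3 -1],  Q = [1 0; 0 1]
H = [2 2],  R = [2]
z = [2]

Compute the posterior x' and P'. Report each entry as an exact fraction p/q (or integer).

x' = [38/11, -28/11]
P' = [202/77 -183/77; -183/77 202/77]

x̄ = F·x = [0, -6]
P̄ = F·P·Fᵀ + Q = [12 7; 7 12]
y = z − H·x̄ = [14]
S = H·P̄·Hᵀ + R = [154]
K = P̄·Hᵀ·S⁻¹ = [19/77; 19/77]
x' = x̄ + K·y = [38/11, -28/11]
P' = (I − K·H)·P̄ = [202/77 -183/77; -183/77 202/77]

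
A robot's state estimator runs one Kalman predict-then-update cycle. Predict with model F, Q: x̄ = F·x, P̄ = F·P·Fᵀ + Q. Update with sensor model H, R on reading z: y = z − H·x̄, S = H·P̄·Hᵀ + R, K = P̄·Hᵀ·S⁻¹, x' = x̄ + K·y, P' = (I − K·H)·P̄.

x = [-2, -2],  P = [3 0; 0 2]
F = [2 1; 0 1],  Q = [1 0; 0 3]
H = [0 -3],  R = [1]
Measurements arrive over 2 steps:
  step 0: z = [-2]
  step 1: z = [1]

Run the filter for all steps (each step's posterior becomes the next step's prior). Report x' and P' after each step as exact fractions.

step 0: x̄ = F·x = [-6, -2]
step 0: P̄ = F·P·Fᵀ + Q = [15 2; 2 5]
step 0: y = z − H·x̄ = [-8]
step 0: S = H·P̄·Hᵀ + R = [46]
step 0: K = P̄·Hᵀ·S⁻¹ = [-3/23; -15/46]
step 0: x' = x̄ + K·y = [-114/23, 14/23]
step 0: P' = (I − K·H)·P̄ = [327/23 1/23; 1/23 5/46]
step 1: x̄ = F·x = [-214/23, 14/23]
step 1: P̄ = F·P·Fᵀ + Q = [2675/46 9/46; 9/46 143/46]
step 1: y = z − H·x̄ = [65/23]
step 1: S = H·P̄·Hᵀ + R = [1333/46]
step 1: K = P̄·Hᵀ·S⁻¹ = [-27/1333; -429/1333]
step 1: x' = x̄ + K·y = [-12479/1333, -401/1333]
step 1: P' = (I − K·H)·P̄ = [77501/1333 9/1333; 9/1333 143/1333]

step 0: x' = [-114/23, 14/23], P' = [327/23 1/23; 1/23 5/46]
step 1: x' = [-12479/1333, -401/1333], P' = [77501/1333 9/1333; 9/1333 143/1333]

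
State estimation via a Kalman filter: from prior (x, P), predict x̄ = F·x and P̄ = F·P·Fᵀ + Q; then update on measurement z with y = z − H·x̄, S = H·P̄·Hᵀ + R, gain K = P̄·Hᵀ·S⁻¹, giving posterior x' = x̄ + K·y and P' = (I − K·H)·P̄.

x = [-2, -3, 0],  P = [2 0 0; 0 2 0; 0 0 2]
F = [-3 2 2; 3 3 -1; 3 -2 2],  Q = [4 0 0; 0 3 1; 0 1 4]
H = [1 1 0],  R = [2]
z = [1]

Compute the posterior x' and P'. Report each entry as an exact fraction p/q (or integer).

x' = [448/61, -419/61, -240/61]
P' = [1534/61 -1478/61 -678/61; -1478/61 1540/61 648/61; -678/61 648/61 2093/61]

x̄ = F·x = [0, -15, 0]
P̄ = F·P·Fᵀ + Q = [38 -10 -18; -10 41 3; -18 3 38]
y = z − H·x̄ = [16]
S = H·P̄·Hᵀ + R = [61]
K = P̄·Hᵀ·S⁻¹ = [28/61; 31/61; -15/61]
x' = x̄ + K·y = [448/61, -419/61, -240/61]
P' = (I − K·H)·P̄ = [1534/61 -1478/61 -678/61; -1478/61 1540/61 648/61; -678/61 648/61 2093/61]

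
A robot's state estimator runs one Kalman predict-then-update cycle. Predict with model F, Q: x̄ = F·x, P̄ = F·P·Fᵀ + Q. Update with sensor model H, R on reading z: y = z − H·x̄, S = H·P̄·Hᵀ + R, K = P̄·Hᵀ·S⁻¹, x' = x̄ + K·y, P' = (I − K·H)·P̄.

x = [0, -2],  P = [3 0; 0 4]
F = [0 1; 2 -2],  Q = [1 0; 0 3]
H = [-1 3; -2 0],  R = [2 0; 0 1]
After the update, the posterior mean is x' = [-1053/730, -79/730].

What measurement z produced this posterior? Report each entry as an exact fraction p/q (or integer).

z = [1, 3]

x̄ = F·x = [-2, 4]
P̄ = F·P·Fᵀ + Q = [5 -8; -8 31]
S = H·P̄·Hᵀ + R = [334 58; 58 21]
K = P̄·Hᵀ·S⁻¹ = [-29/3650 -829/1825; 1193/3650 -257/1825]
x' − x̄ = [407/730, -2999/730] = K·y
y = (KᵀK)⁻¹·Kᵀ·(x' − x̄) = [-13, -1]
z = y + H·x̄ = [-13, -1] + [14, 4] = [1, 3]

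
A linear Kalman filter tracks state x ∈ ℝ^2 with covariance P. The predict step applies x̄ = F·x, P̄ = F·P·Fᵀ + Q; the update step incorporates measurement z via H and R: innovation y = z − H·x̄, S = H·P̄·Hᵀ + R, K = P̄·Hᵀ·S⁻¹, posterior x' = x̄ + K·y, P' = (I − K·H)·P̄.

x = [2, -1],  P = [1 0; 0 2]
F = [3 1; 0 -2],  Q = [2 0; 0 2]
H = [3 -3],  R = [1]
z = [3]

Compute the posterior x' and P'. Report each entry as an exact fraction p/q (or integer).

x' = [547/140, 29/10]
P' = [1039/280 73/20; 73/20 37/10]

x̄ = F·x = [5, 2]
P̄ = F·P·Fᵀ + Q = [13 -4; -4 10]
y = z − H·x̄ = [-6]
S = H·P̄·Hᵀ + R = [280]
K = P̄·Hᵀ·S⁻¹ = [51/280; -3/20]
x' = x̄ + K·y = [547/140, 29/10]
P' = (I − K·H)·P̄ = [1039/280 73/20; 73/20 37/10]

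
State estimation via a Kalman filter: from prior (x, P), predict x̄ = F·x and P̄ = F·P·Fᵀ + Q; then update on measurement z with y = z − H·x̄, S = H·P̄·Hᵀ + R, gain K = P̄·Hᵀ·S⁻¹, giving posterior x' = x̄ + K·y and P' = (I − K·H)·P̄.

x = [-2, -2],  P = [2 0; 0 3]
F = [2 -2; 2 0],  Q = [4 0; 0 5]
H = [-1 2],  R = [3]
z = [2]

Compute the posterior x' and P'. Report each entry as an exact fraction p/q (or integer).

x' = [-80/47, -8/47]
P' = [1064/47 520/47; 520/47 287/47]

x̄ = F·x = [0, -4]
P̄ = F·P·Fᵀ + Q = [24 8; 8 13]
y = z − H·x̄ = [10]
S = H·P̄·Hᵀ + R = [47]
K = P̄·Hᵀ·S⁻¹ = [-8/47; 18/47]
x' = x̄ + K·y = [-80/47, -8/47]
P' = (I − K·H)·P̄ = [1064/47 520/47; 520/47 287/47]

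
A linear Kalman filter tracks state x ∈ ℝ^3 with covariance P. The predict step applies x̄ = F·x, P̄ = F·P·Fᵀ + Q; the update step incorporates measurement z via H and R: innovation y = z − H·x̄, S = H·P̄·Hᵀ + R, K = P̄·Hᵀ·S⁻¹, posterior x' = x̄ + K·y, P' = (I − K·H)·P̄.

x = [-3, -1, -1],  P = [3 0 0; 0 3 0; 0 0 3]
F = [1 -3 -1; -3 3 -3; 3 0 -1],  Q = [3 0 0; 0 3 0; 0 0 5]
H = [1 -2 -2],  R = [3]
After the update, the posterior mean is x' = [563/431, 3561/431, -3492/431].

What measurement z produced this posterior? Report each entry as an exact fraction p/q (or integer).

x̄ = F·x = [1, 9, -8]
P̄ = F·P·Fᵀ + Q = [36 -27 12; -27 84 -18; 12 -18 35]
S = H·P̄·Hᵀ + R = [431]
K = P̄·Hᵀ·S⁻¹ = [66/431; -159/431; -22/431]
x' − x̄ = [132/431, -318/431, -44/431] = K·y
y = (KᵀK)⁻¹·Kᵀ·(x' − x̄) = [2]
z = y + H·x̄ = [2] + [-1] = [1]

z = [1]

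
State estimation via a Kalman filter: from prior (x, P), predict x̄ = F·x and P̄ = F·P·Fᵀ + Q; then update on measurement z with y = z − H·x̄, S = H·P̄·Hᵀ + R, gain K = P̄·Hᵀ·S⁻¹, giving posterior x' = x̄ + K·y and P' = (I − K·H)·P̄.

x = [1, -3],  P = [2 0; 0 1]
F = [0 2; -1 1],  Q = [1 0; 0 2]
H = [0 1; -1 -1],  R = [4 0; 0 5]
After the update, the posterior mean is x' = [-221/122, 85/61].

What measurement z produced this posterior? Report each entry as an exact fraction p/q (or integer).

x̄ = F·x = [-6, -4]
P̄ = F·P·Fᵀ + Q = [5 2; 2 5]
S = H·P̄·Hᵀ + R = [9 -7; -7 19]
K = P̄·Hᵀ·S⁻¹ = [-11/122 -49/122; 23/61 -14/61]
x' − x̄ = [511/122, 329/61] = K·y
y = (KᵀK)⁻¹·Kᵀ·(x' − x̄) = [7, -12]
z = y + H·x̄ = [7, -12] + [-4, 10] = [3, -2]

z = [3, -2]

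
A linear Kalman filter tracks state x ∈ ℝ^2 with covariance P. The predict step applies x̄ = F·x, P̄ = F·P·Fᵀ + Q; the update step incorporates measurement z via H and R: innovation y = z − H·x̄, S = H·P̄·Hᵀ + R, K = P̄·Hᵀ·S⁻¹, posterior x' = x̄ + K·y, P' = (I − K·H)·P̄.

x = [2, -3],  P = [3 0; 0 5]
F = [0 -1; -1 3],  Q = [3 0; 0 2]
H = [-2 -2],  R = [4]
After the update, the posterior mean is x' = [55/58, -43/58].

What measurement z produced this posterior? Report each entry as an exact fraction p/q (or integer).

z = [-1]

x̄ = F·x = [3, -11]
P̄ = F·P·Fᵀ + Q = [8 -15; -15 50]
S = H·P̄·Hᵀ + R = [116]
K = P̄·Hᵀ·S⁻¹ = [7/58; -35/58]
x' − x̄ = [-119/58, 595/58] = K·y
y = (KᵀK)⁻¹·Kᵀ·(x' − x̄) = [-17]
z = y + H·x̄ = [-17] + [16] = [-1]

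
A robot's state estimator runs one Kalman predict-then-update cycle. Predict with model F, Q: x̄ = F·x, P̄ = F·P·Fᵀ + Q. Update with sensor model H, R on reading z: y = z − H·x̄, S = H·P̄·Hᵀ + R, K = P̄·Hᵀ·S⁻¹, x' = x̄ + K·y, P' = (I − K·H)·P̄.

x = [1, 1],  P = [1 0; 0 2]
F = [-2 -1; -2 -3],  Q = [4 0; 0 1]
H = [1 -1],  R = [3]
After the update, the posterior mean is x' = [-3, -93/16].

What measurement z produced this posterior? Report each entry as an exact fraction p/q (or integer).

z = [3]

x̄ = F·x = [-3, -5]
P̄ = F·P·Fᵀ + Q = [10 10; 10 23]
S = H·P̄·Hᵀ + R = [16]
K = P̄·Hᵀ·S⁻¹ = [0; -13/16]
x' − x̄ = [0, -13/16] = K·y
y = (KᵀK)⁻¹·Kᵀ·(x' − x̄) = [1]
z = y + H·x̄ = [1] + [2] = [3]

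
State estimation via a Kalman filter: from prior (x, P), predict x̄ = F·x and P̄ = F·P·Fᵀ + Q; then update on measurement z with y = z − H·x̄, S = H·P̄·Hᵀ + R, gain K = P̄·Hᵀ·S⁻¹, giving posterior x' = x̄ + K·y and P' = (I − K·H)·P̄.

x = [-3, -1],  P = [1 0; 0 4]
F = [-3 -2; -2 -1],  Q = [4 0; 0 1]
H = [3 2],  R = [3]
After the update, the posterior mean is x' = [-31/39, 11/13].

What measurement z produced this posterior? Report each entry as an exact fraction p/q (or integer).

z = [-1]

x̄ = F·x = [11, 7]
P̄ = F·P·Fᵀ + Q = [29 14; 14 9]
S = H·P̄·Hᵀ + R = [468]
K = P̄·Hᵀ·S⁻¹ = [115/468; 5/39]
x' − x̄ = [-460/39, -80/13] = K·y
y = (KᵀK)⁻¹·Kᵀ·(x' − x̄) = [-48]
z = y + H·x̄ = [-48] + [47] = [-1]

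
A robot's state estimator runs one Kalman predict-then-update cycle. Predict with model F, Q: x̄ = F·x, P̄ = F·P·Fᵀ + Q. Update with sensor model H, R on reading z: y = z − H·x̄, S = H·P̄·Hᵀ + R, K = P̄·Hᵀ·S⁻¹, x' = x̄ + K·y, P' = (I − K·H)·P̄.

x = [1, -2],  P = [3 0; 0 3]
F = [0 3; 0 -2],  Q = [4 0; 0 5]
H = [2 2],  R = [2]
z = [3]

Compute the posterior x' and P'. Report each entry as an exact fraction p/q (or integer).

x̄ = F·x = [-6, 4]
P̄ = F·P·Fᵀ + Q = [31 -18; -18 17]
y = z − H·x̄ = [7]
S = H·P̄·Hᵀ + R = [50]
K = P̄·Hᵀ·S⁻¹ = [13/25; -1/25]
x' = x̄ + K·y = [-59/25, 93/25]
P' = (I − K·H)·P̄ = [437/25 -424/25; -424/25 423/25]

x' = [-59/25, 93/25]
P' = [437/25 -424/25; -424/25 423/25]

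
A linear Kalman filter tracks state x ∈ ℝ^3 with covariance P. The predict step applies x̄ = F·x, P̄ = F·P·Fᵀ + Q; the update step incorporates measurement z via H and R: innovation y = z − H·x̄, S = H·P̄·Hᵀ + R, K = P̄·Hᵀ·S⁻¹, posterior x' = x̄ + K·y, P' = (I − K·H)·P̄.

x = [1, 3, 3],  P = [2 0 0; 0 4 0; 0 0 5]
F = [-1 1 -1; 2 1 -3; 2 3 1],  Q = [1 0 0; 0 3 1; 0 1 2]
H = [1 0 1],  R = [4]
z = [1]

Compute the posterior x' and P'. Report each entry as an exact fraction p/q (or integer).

x̄ = F·x = [-1, -4, 14]
P̄ = F·P·Fᵀ + Q = [12 15 3; 15 60 6; 3 6 51]
y = z − H·x̄ = [-12]
S = H·P̄·Hᵀ + R = [73]
K = P̄·Hᵀ·S⁻¹ = [15/73; 21/73; 54/73]
x' = x̄ + K·y = [-253/73, -544/73, 374/73]
P' = (I − K·H)·P̄ = [651/73 780/73 -591/73; 780/73 3939/73 -696/73; -591/73 -696/73 807/73]

x' = [-253/73, -544/73, 374/73]
P' = [651/73 780/73 -591/73; 780/73 3939/73 -696/73; -591/73 -696/73 807/73]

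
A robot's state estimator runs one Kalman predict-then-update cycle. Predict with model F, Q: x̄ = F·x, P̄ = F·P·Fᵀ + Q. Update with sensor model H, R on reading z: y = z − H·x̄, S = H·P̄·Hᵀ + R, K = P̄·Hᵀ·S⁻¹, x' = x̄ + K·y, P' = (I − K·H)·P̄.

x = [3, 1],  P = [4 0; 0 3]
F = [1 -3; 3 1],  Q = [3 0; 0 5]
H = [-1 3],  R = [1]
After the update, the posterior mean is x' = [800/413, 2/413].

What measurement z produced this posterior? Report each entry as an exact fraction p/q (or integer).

z = [-2]

x̄ = F·x = [0, 10]
P̄ = F·P·Fᵀ + Q = [34 3; 3 44]
S = H·P̄·Hᵀ + R = [413]
K = P̄·Hᵀ·S⁻¹ = [-25/413; 129/413]
x' − x̄ = [800/413, -4128/413] = K·y
y = (KᵀK)⁻¹·Kᵀ·(x' − x̄) = [-32]
z = y + H·x̄ = [-32] + [30] = [-2]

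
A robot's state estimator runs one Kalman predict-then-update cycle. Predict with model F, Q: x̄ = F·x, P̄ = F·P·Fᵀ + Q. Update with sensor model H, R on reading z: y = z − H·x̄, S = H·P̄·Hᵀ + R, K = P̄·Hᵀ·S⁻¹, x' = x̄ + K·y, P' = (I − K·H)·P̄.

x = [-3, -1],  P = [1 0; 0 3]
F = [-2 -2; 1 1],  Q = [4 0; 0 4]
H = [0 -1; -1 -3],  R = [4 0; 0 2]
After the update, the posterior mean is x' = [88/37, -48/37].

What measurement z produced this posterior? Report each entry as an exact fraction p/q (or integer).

z = [-2, 2]

x̄ = F·x = [8, -4]
P̄ = F·P·Fᵀ + Q = [20 -8; -8 8]
S = H·P̄·Hᵀ + R = [12 16; 16 46]
K = P̄·Hᵀ·S⁻¹ = [38/37 -10/37; -14/37 -8/37]
x' − x̄ = [-208/37, 100/37] = K·y
y = (KᵀK)⁻¹·Kᵀ·(x' − x̄) = [-6, -2]
z = y + H·x̄ = [-6, -2] + [4, 4] = [-2, 2]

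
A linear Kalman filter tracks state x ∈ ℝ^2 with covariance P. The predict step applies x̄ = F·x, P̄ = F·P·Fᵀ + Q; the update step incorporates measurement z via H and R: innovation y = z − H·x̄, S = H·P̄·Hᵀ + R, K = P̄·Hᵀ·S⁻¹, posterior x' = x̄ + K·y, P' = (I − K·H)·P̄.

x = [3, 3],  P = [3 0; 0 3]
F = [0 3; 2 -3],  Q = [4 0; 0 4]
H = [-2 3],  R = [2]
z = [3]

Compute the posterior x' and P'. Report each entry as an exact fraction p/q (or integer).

x̄ = F·x = [9, -3]
P̄ = F·P·Fᵀ + Q = [31 -27; -27 43]
y = z − H·x̄ = [30]
S = H·P̄·Hᵀ + R = [837]
K = P̄·Hᵀ·S⁻¹ = [-143/837; 61/279]
x' = x̄ + K·y = [1081/279, 331/93]
P' = (I − K·H)·P̄ = [5498/837 1190/279; 1190/279 278/93]

x' = [1081/279, 331/93]
P' = [5498/837 1190/279; 1190/279 278/93]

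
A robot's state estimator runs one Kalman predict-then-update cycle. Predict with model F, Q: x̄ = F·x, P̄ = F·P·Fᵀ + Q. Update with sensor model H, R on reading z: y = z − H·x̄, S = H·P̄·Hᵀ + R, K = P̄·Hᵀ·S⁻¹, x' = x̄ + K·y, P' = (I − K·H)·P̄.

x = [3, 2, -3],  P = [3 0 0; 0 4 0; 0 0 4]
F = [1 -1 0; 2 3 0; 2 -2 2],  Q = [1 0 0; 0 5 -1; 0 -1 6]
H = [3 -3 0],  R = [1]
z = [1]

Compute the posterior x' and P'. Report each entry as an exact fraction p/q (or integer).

x̄ = F·x = [1, 12, -4]
P̄ = F·P·Fᵀ + Q = [8 -6 14; -6 53 -13; 14 -13 50]
y = z − H·x̄ = [34]
S = H·P̄·Hᵀ + R = [658]
K = P̄·Hᵀ·S⁻¹ = [3/47; -177/658; 81/658]
x' = x̄ + K·y = [149/47, 939/329, 61/329]
P' = (I − K·H)·P̄ = [250/47 249/47 415/47; 249/47 3545/658 5783/658; 415/47 5783/658 26339/658]

x' = [149/47, 939/329, 61/329]
P' = [250/47 249/47 415/47; 249/47 3545/658 5783/658; 415/47 5783/658 26339/658]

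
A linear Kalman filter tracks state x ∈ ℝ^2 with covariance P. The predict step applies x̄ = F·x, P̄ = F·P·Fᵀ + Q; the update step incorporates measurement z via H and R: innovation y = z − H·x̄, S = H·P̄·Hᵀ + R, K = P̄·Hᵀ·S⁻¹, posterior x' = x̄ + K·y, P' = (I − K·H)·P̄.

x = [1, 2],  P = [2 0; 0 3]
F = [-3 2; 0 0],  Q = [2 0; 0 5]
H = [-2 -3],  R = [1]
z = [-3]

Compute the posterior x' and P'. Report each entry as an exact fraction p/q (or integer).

x' = [119/87, 5/58]
P' = [736/87 -160/29; -160/29 215/58]

x̄ = F·x = [1, 0]
P̄ = F·P·Fᵀ + Q = [32 0; 0 5]
y = z − H·x̄ = [-1]
S = H·P̄·Hᵀ + R = [174]
K = P̄·Hᵀ·S⁻¹ = [-32/87; -5/58]
x' = x̄ + K·y = [119/87, 5/58]
P' = (I − K·H)·P̄ = [736/87 -160/29; -160/29 215/58]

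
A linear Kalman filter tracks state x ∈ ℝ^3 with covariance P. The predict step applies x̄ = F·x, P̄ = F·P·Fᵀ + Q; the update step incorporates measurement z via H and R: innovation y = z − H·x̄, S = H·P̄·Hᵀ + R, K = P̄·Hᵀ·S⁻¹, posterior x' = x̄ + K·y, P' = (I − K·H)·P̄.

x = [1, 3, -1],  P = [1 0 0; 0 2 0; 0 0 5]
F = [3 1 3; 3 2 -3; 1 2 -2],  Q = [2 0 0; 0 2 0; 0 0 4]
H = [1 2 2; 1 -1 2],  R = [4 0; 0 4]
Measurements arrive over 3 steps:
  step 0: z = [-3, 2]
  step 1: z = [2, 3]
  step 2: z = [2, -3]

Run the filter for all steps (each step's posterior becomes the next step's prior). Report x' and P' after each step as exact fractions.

step 0: x' = [4897/1301, -15151/9107, -14135/9107], P' = [27234/1301 -1424/1301 -12501/1301; -1424/1301 7800/9107 3198/9107; -12501/1301 3198/9107 89321/18214]
step 1: x' = [2810608/1446887, -39964/4340661, 1129832/13021983], P' = [61325666/7234435 -70455/1446887 -28869611/7234435; -70455/1446887 2359471/2893774 -1149223/8681322; -28869611/7234435 -1149223/8681322 308324443/130219830]
step 2: x' = [11397339540556/3346178227435, 4664981682449/3346178227435, -7060911309682/3346178227435], P' = [27158843696836/3346178227435 -253418191556/3346178227435 -12734248124952/3346178227435; -253418191556/3346178227435 2718493268896/3346178227435 -395023742688/3346178227435; -12734248124952/3346178227435 -395023742688/3346178227435 7605108972464/3346178227435]

step 0: x̄ = F·x = [3, 12, 9]
step 0: P̄ = F·P·Fᵀ + Q = [58 -32 -23; -32 64 41; -23 41 33]
step 0: y = z − H·x̄ = [-48, -7]
step 0: S = H·P̄·Hᵀ + R = [558 20; 20 66]
step 0: K = P̄·Hᵀ·S⁻¹ = [-154/1301 914/1301; 3007/9107 -2843/9107; 4105/18214 -346/9107]
step 0: x' = x̄ + K·y = [4897/1301, -15151/9107, -14135/9107]
step 0: P' = (I − K·H)·P̄ = [27234/1301 -1424/1301 -12501/1301; -1424/1301 7800/9107 3198/9107; -12501/1301 3198/9107 89321/18214]
step 1: x̄ = F·x = [45281/9107, 16420/1301, 32247/9107]
step 1: P̄ = F·P·Fᵀ + Q = [1055909/18214 356937/2602 525088/9107; 356937/2602 1024067/2602 220988/1301; 525088/9107 220988/1301 721480/9107]
step 1: y = z − H·x̄ = [-321441/9107, 32486/9107]
step 1: S = H·P̄·Hᵀ + R = [74520077/18214 2688869/9107; 2688869/9107 448666/9107]
step 1: K = P̄·Hᵀ·S⁻¹ = [1440947/14468870 3938719/28937740; 5717825/17362644 -9799589/34725288; 31259599/260439660 114234233/520879320]
step 1: x' = x̄ + K·y = [2810608/1446887, -39964/4340661, 1129832/13021983]
step 1: P' = (I − K·H)·P̄ = [61325666/7234435 -70455/1446887 -28869611/7234435; -70455/1446887 2359471/2893774 -1149223/8681322; -28869611/7234435 -1149223/8681322 308324443/130219830]
step 2: x̄ = F·x = [26385340/4340661, 24085712/4340661, 22796024/13021983]
step 2: P̄ = F·P·Fᵀ + Q = [39789600/1446887 80704519/1446887 103987022/4340661; 80704519/1446887 2542149447/14468870 1730795039/21703305; 103987022/4340661 1730795039/21703305 2736949406/65109915]
step 2: y = z − H·x̄ = [-243218374/13021983, -7042837/1001691]
step 2: S = H·P̄·Hᵀ + R = [121062575006/65109915 155610454/1001691; 155610454/1001691 81375875/2003382]
step 2: K = P̄·Hᵀ·S⁻¹ = [59175553191/669235645487 485941409622/3346178227435; 219676043043/669235645487 -940489736457/3346178227435; 84296116730/669235645487 717748390666/3346178227435]
step 2: x' = x̄ + K·y = [11397339540556/3346178227435, 4664981682449/3346178227435, -7060911309682/3346178227435]
step 2: P' = (I − K·H)·P̄ = [27158843696836/3346178227435 -253418191556/3346178227435 -12734248124952/3346178227435; -253418191556/3346178227435 2718493268896/3346178227435 -395023742688/3346178227435; -12734248124952/3346178227435 -395023742688/3346178227435 7605108972464/3346178227435]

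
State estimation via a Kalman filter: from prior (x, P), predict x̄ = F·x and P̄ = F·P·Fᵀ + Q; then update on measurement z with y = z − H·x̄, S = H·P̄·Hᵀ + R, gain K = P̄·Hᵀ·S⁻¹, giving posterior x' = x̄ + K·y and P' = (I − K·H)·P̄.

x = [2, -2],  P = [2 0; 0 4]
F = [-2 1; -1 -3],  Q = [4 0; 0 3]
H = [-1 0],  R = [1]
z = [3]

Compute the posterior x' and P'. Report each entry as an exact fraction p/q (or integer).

x' = [-54/17, 44/17]
P' = [16/17 -8/17; -8/17 633/17]

x̄ = F·x = [-6, 4]
P̄ = F·P·Fᵀ + Q = [16 -8; -8 41]
y = z − H·x̄ = [-3]
S = H·P̄·Hᵀ + R = [17]
K = P̄·Hᵀ·S⁻¹ = [-16/17; 8/17]
x' = x̄ + K·y = [-54/17, 44/17]
P' = (I − K·H)·P̄ = [16/17 -8/17; -8/17 633/17]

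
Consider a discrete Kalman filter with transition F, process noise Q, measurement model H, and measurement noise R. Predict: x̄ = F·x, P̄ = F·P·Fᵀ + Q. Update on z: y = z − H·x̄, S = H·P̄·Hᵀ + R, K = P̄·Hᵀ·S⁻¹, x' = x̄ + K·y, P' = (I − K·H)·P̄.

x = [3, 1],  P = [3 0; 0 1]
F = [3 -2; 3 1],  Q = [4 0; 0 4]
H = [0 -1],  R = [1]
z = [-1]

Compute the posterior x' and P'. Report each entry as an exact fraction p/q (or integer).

x̄ = F·x = [7, 10]
P̄ = F·P·Fᵀ + Q = [35 25; 25 32]
y = z − H·x̄ = [9]
S = H·P̄·Hᵀ + R = [33]
K = P̄·Hᵀ·S⁻¹ = [-25/33; -32/33]
x' = x̄ + K·y = [2/11, 14/11]
P' = (I − K·H)·P̄ = [530/33 25/33; 25/33 32/33]

x' = [2/11, 14/11]
P' = [530/33 25/33; 25/33 32/33]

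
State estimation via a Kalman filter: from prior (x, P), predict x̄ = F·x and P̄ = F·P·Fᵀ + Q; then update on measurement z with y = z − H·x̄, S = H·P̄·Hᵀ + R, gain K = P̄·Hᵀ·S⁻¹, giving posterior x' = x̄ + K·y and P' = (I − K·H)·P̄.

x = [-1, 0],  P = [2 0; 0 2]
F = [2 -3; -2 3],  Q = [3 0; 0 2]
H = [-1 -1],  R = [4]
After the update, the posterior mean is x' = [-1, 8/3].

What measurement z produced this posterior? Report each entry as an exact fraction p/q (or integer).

x̄ = F·x = [-2, 2]
P̄ = F·P·Fᵀ + Q = [29 -26; -26 28]
S = H·P̄·Hᵀ + R = [9]
K = P̄·Hᵀ·S⁻¹ = [-1/3; -2/9]
x' − x̄ = [1, 2/3] = K·y
y = (KᵀK)⁻¹·Kᵀ·(x' − x̄) = [-3]
z = y + H·x̄ = [-3] + [0] = [-3]

z = [-3]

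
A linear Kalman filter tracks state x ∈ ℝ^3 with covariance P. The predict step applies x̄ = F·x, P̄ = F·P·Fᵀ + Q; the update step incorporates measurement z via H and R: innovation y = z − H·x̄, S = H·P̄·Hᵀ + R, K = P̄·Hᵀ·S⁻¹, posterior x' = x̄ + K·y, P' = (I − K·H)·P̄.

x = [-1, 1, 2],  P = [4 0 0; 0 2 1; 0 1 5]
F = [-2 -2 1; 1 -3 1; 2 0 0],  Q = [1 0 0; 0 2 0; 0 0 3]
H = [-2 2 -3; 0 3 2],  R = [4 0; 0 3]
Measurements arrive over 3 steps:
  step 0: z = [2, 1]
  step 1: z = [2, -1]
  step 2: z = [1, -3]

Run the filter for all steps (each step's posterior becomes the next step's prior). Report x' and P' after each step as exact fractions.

step 0: x̄ = F·x = [2, -2, -2]
step 0: P̄ = F·P·Fᵀ + Q = [26 4 -16; 4 23 8; -16 8 19]
step 0: y = z − H·x̄ = [4, 11]
step 0: S = H·P̄·Hᵀ + R = [51 24; 24 382]
step 0: K = P̄·Hᵀ·S⁻¹ = [1004/9453 -186/3151; 1654/9453 1333/6302; -821/3151 563/3151]
step 0: x' = x̄ + K·y = [16784/9453, 19409/18906, -3393/3151]
step 0: P' = (I − K·H)·P̄ = [230602/9453 71186/9453 -35872/3151; 71186/9453 48611/18906 -11153/3151; -35872/3151 -11153/3151 17574/3151]
step 1: x̄ = F·x = [-21052/3151, -45017/18906, 33568/9453]
step 1: P̄ = F·P·Fᵀ + Q = [738531/3151 99002/3151 -474128/3151; 99002/3151 158771/18906 -181144/9453; -474128/3151 -181144/9453 950767/9453]
step 1: y = z − H·x̄ = [38315/9453, -18127/18906]
step 1: S = H·P̄·Hᵀ + R = [503701/9453 -415069/9453; -415069/9453 4744337/18906]
step 1: K = P̄·Hᵀ·S⁻¹ = [398442/1949105 -1535592/1949105; 8679748/43270131 -745517/43270131; -22114439/72116885 37418534/72116885]
step 1: x' = x̄ + K·y = [-9934786/1949105, -67134688/43270131, 130578862/72116885]
step 1: P' = (I − K·H)·P̄ = [121330713/1949105 7302924/389821 -57075318/1949105; 7302924/389821 254248199/43270131 -127496858/14423377; -57075318/1949105 -127496858/14423377 1012354236/72116885]
step 2: x̄ = F·x = [3268605958/216350655, 19733044/14423377, -19869572/1949105]
step 2: P̄ = F·P·Fᵀ + Q = [127625449147/216350655 1055947088/14423377 -745531968/1949105; 1055947088/14423377 190926788/14423377 -18115386/389821; -745531968/1949105 -18115386/389821 491170167/1949105]
step 2: y = z − H·x̄ = [-90999245/43270131, 958002013/72116885]
step 2: S = H·P̄·Hᵀ + R = [2877608429/43270131 -1578984552/14423377; -1578984552/14423377 41285083911/72116885]
step 2: K = P̄·Hᵀ·S⁻¹ = [405771650266/1881307505689 -1714628659328/1881307505689; 383412818178/1881307505689 -101608894520/1881307505689; -586961611407/1881307505689 1085873073552/1881307505689]
step 2: x' = x̄ + K·y = [4792105812164/1881307505689, 417761136222/1881307505689, -3519263344867/1881307505689]
step 2: P' = (I − K·H)·P̄ = [128377223740737/1881307505689 38563339248548/1881307505689 -60416951861814/1881307505689; 38563339248548/1881307505689 12031244576072/1881307505689 -18199280205888/1881307505689; -60416951861814/1881307505689 -18199280205888/1881307505689 28927729919160/1881307505689]

step 0: x' = [16784/9453, 19409/18906, -3393/3151], P' = [230602/9453 71186/9453 -35872/3151; 71186/9453 48611/18906 -11153/3151; -35872/3151 -11153/3151 17574/3151]
step 1: x' = [-9934786/1949105, -67134688/43270131, 130578862/72116885], P' = [121330713/1949105 7302924/389821 -57075318/1949105; 7302924/389821 254248199/43270131 -127496858/14423377; -57075318/1949105 -127496858/14423377 1012354236/72116885]
step 2: x' = [4792105812164/1881307505689, 417761136222/1881307505689, -3519263344867/1881307505689], P' = [128377223740737/1881307505689 38563339248548/1881307505689 -60416951861814/1881307505689; 38563339248548/1881307505689 12031244576072/1881307505689 -18199280205888/1881307505689; -60416951861814/1881307505689 -18199280205888/1881307505689 28927729919160/1881307505689]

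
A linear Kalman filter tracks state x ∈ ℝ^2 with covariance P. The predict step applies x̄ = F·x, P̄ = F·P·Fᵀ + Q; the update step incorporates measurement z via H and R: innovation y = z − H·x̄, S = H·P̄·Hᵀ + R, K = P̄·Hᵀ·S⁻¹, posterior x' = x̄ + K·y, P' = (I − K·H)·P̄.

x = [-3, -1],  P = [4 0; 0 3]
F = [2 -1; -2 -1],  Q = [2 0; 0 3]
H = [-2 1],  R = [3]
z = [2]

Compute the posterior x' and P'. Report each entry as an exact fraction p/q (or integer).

x' = [20/161, 407/161]
P' = [356/161 547/161; 547/161 1238/161]

x̄ = F·x = [-5, 7]
P̄ = F·P·Fᵀ + Q = [21 -13; -13 22]
y = z − H·x̄ = [-15]
S = H·P̄·Hᵀ + R = [161]
K = P̄·Hᵀ·S⁻¹ = [-55/161; 48/161]
x' = x̄ + K·y = [20/161, 407/161]
P' = (I − K·H)·P̄ = [356/161 547/161; 547/161 1238/161]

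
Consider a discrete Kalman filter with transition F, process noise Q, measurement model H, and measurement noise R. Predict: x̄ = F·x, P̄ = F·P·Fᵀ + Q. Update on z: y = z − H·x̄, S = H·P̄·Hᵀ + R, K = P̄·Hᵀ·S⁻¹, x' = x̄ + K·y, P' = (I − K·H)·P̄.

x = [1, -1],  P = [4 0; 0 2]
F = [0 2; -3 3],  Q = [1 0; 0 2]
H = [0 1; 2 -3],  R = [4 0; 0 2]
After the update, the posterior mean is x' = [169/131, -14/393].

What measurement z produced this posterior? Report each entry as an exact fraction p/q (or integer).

z = [2, 3]

x̄ = F·x = [-2, -6]
P̄ = F·P·Fᵀ + Q = [9 12; 12 56]
S = H·P̄·Hᵀ + R = [60 -144; -144 398]
K = P̄·Hᵀ·S⁻¹ = [91/131 27/131; 194/393 -24/131]
x' − x̄ = [431/131, 2344/393] = K·y
y = (KᵀK)⁻¹·Kᵀ·(x' − x̄) = [8, -11]
z = y + H·x̄ = [8, -11] + [-6, 14] = [2, 3]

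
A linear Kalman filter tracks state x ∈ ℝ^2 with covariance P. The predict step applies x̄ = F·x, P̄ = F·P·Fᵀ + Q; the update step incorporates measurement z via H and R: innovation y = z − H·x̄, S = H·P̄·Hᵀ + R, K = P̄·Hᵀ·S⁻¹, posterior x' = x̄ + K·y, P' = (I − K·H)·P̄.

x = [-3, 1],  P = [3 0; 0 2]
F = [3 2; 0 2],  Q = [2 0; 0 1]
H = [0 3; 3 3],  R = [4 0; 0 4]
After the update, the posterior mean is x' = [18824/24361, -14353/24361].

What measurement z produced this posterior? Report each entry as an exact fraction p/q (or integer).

z = [-3, 1]

x̄ = F·x = [-7, 2]
P̄ = F·P·Fᵀ + Q = [37 8; 8 9]
S = H·P̄·Hᵀ + R = [85 153; 153 562]
K = P̄·Hᵀ·S⁻¹ = [-7167/24361 459/1433; 7371/24361 12/1433]
x' − x̄ = [189351/24361, -63075/24361] = K·y
y = (KᵀK)⁻¹·Kᵀ·(x' − x̄) = [-9, 16]
z = y + H·x̄ = [-9, 16] + [6, -15] = [-3, 1]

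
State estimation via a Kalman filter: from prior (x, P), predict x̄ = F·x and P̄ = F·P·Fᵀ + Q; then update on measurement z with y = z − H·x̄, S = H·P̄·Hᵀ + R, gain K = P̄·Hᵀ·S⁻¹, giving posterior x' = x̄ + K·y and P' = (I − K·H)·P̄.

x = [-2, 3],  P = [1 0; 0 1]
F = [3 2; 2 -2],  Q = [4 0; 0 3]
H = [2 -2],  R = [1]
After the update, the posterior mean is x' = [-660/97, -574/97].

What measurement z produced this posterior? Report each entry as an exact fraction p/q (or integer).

z = [-2]

x̄ = F·x = [0, -10]
P̄ = F·P·Fᵀ + Q = [17 2; 2 11]
S = H·P̄·Hᵀ + R = [97]
K = P̄·Hᵀ·S⁻¹ = [30/97; -18/97]
x' − x̄ = [-660/97, 396/97] = K·y
y = (KᵀK)⁻¹·Kᵀ·(x' − x̄) = [-22]
z = y + H·x̄ = [-22] + [20] = [-2]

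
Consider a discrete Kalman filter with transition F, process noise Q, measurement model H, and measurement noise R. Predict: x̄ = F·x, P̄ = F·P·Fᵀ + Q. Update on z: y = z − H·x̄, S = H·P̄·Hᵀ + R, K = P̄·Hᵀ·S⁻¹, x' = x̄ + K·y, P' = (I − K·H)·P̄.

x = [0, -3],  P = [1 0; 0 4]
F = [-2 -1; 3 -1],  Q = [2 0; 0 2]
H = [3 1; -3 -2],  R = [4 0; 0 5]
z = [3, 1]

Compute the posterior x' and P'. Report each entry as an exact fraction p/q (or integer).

x̄ = F·x = [3, 3]
P̄ = F·P·Fᵀ + Q = [10 -2; -2 15]
y = z − H·x̄ = [-9, 16]
S = H·P̄·Hᵀ + R = [97 -102; -102 131]
K = P̄·Hᵀ·S⁻¹ = [1016/2303 334/2303; -27/49 -30/49]
x' = x̄ + K·y = [3109/2303, -90/49]
P' = (I − K·H)·P̄ = [3266/2303 -122/49; -122/49 258/49]

x' = [3109/2303, -90/49]
P' = [3266/2303 -122/49; -122/49 258/49]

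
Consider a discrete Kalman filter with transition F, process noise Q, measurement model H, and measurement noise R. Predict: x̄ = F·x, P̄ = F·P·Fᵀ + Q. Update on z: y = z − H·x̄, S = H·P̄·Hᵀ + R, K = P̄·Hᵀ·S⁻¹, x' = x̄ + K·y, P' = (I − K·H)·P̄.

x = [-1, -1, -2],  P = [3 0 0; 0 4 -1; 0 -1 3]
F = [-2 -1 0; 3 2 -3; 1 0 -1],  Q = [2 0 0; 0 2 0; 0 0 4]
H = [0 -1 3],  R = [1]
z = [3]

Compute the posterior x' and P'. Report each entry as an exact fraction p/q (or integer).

x' = [173/55, 31/55, 13/11]
P' = [926/55 -1403/55 -93/11; -1403/55 4044/55 268/11; -93/11 268/11 90/11]

x̄ = F·x = [3, 1, 1]
P̄ = F·P·Fᵀ + Q = [18 -29 -7; -29 84 20; -7 20 10]
y = z − H·x̄ = [1]
S = H·P̄·Hᵀ + R = [55]
K = P̄·Hᵀ·S⁻¹ = [8/55; -24/55; 2/11]
x' = x̄ + K·y = [173/55, 31/55, 13/11]
P' = (I − K·H)·P̄ = [926/55 -1403/55 -93/11; -1403/55 4044/55 268/11; -93/11 268/11 90/11]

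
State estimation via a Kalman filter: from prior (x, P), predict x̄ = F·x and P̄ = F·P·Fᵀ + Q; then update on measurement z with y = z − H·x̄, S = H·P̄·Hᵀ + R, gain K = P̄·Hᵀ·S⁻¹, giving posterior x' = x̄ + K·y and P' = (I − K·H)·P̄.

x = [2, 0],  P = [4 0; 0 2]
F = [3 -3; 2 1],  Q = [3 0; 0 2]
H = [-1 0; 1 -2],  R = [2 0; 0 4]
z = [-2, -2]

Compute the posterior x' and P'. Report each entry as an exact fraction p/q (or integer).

x' = [1302/605, 1284/605]
P' = [1164/605 568/605; 568/605 2528/1815]

x̄ = F·x = [6, 4]
P̄ = F·P·Fᵀ + Q = [57 18; 18 20]
y = z − H·x̄ = [4, 0]
S = H·P̄·Hᵀ + R = [59 -21; -21 69]
K = P̄·Hᵀ·S⁻¹ = [-582/605 7/605; -284/605 -838/1815]
x' = x̄ + K·y = [1302/605, 1284/605]
P' = (I − K·H)·P̄ = [1164/605 568/605; 568/605 2528/1815]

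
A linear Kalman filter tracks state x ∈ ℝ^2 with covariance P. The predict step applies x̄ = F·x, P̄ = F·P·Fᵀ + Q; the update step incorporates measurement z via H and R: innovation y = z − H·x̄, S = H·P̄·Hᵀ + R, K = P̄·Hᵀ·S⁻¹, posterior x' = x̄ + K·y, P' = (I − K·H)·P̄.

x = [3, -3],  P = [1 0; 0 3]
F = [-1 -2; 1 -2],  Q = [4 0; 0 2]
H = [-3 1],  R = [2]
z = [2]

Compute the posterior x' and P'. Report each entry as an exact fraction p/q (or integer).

x' = [29/13, 225/26]
P' = [21/13 53/13; 53/13 309/26]

x̄ = F·x = [3, 9]
P̄ = F·P·Fᵀ + Q = [17 11; 11 15]
y = z − H·x̄ = [2]
S = H·P̄·Hᵀ + R = [104]
K = P̄·Hᵀ·S⁻¹ = [-5/13; -9/52]
x' = x̄ + K·y = [29/13, 225/26]
P' = (I − K·H)·P̄ = [21/13 53/13; 53/13 309/26]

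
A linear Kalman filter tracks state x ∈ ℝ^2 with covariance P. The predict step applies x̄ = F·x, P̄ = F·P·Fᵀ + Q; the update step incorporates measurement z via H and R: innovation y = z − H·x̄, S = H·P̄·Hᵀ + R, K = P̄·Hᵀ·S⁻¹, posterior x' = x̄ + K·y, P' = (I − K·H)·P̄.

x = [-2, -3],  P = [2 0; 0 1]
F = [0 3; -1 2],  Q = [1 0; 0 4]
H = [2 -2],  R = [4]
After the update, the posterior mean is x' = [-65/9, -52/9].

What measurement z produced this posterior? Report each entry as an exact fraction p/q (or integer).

x̄ = F·x = [-9, -4]
P̄ = F·P·Fᵀ + Q = [10 6; 6 10]
S = H·P̄·Hᵀ + R = [36]
K = P̄·Hᵀ·S⁻¹ = [2/9; -2/9]
x' − x̄ = [16/9, -16/9] = K·y
y = (KᵀK)⁻¹·Kᵀ·(x' − x̄) = [8]
z = y + H·x̄ = [8] + [-10] = [-2]

z = [-2]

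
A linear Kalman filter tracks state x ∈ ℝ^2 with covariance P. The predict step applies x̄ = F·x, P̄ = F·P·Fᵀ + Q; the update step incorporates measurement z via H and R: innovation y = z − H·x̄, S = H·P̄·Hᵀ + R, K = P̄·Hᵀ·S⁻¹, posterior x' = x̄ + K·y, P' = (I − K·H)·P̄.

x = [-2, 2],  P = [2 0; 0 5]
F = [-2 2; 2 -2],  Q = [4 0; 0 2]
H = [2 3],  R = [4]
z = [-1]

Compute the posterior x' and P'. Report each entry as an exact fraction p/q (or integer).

x̄ = F·x = [8, -8]
P̄ = F·P·Fᵀ + Q = [32 -28; -28 30]
y = z − H·x̄ = [7]
S = H·P̄·Hᵀ + R = [66]
K = P̄·Hᵀ·S⁻¹ = [-10/33; 17/33]
x' = x̄ + K·y = [194/33, -145/33]
P' = (I − K·H)·P̄ = [856/33 -584/33; -584/33 412/33]

x' = [194/33, -145/33]
P' = [856/33 -584/33; -584/33 412/33]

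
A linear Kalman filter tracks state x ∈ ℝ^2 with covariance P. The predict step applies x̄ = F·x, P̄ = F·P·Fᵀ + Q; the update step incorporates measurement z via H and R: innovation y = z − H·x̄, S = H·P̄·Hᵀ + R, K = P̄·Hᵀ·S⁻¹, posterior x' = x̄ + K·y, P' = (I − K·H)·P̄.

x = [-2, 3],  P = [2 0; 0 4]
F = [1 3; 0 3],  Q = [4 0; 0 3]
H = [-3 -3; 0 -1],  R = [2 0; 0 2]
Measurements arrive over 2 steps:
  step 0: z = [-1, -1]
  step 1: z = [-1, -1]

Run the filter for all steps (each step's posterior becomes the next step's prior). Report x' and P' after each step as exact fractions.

step 0: x̄ = F·x = [7, 9]
step 0: P̄ = F·P·Fᵀ + Q = [42 36; 36 39]
step 0: y = z − H·x̄ = [47, 8]
step 0: S = H·P̄·Hᵀ + R = [1379 225; 225 41]
step 0: K = P̄·Hᵀ·S⁻¹ = [-747/2957 1503/2957; -225/2957 -1578/2957]
step 0: x' = x̄ + K·y = [-2386/2957, 3414/2957]
step 0: P' = (I − K·H)·P̄ = [3504/2957 -3006/2957; -3006/2957 3156/2957]
step 1: x̄ = F·x = [7856/2957, 10242/2957]
step 1: P̄ = F·P·Fᵀ + Q = [25700/2957 19386/2957; 19386/2957 37275/2957]
step 1: y = z − H·x̄ = [51337/2957, 7285/2957]
step 1: S = H·P̄·Hᵀ + R = [921637/2957 169983/2957; 169983/2957 43189/2957]
step 1: K = P̄·Hᵀ·S⁻¹ = [-215283/922418 433269/922418; -169983/1844836 -923199/1844836]
step 1: x' = x̄ + K·y = [-2677/11249, 14199/22498]
step 1: P' = (I − K·H)·P̄ = [505030/461209 -433269/461209; -433269/461209 923199/922418]

step 0: x' = [-2386/2957, 3414/2957], P' = [3504/2957 -3006/2957; -3006/2957 3156/2957]
step 1: x' = [-2677/11249, 14199/22498], P' = [505030/461209 -433269/461209; -433269/461209 923199/922418]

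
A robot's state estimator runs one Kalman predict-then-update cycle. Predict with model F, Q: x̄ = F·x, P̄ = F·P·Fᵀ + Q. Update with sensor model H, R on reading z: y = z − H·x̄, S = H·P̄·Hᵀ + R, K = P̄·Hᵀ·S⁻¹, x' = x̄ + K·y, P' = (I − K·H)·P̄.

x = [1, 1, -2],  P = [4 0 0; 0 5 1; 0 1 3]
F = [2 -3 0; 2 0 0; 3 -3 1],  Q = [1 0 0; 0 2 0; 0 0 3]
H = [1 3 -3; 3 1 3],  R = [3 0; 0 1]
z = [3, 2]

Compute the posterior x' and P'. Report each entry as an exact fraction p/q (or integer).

x' = [136929/274855, 43956/54971, -745/7853]
P' = [931314/274855 -185568/54971 -17406/7853; -185568/54971 198262/54971 17352/7853; -17406/7853 17352/7853 12033/7853]

x̄ = F·x = [-1, 2, -2]
P̄ = F·P·Fᵀ + Q = [62 16 66; 16 18 24; 66 24 81]
y = z − H·x̄ = [-8, 9]
S = H·P̄·Hᵀ + R = [224 -581; -581 2734]
K = P̄·Hᵀ·S⁻¹ = [-8192/274855 5496/39265; 14942/54971 850/7853; -483/7853 1233/7853]
x' = x̄ + K·y = [136929/274855, 43956/54971, -745/7853]
P' = (I − K·H)·P̄ = [931314/274855 -185568/54971 -17406/7853; -185568/54971 198262/54971 17352/7853; -17406/7853 17352/7853 12033/7853]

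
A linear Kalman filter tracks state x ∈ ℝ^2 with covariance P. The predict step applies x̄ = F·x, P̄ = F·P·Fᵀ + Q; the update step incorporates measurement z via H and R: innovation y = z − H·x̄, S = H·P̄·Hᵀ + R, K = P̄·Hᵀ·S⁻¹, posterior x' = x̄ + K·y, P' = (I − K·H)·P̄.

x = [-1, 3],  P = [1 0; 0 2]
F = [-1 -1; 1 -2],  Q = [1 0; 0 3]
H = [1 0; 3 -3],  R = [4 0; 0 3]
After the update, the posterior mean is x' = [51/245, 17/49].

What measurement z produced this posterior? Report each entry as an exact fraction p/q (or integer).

x̄ = F·x = [-2, -7]
P̄ = F·P·Fᵀ + Q = [4 3; 3 12]
S = H·P̄·Hᵀ + R = [8 3; 3 93]
K = P̄·Hᵀ·S⁻¹ = [121/245 4/245; 24/49 -15/49]
x' − x̄ = [541/245, 360/49] = K·y
y = (KᵀK)⁻¹·Kᵀ·(x' − x̄) = [5, -16]
z = y + H·x̄ = [5, -16] + [-2, 15] = [3, -1]

z = [3, -1]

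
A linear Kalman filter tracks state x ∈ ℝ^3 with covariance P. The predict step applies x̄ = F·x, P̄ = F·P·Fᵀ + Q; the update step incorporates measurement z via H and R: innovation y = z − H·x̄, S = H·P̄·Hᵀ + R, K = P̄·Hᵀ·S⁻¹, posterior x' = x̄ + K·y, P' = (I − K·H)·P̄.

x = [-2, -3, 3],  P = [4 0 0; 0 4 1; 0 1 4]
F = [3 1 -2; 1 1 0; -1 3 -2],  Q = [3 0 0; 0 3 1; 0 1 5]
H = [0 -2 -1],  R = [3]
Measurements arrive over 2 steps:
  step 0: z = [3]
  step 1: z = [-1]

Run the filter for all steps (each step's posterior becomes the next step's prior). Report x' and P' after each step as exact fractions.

step 0: x̄ = F·x = [-15, -5, -13]
step 0: P̄ = F·P·Fᵀ + Q = [55 14 8; 14 11 7; 8 7 49]
step 0: y = z − H·x̄ = [-20]
step 0: S = H·P̄·Hᵀ + R = [124]
step 0: K = P̄·Hᵀ·S⁻¹ = [-9/31; -29/124; -63/124]
step 0: x' = x̄ + K·y = [-285/31, -10/31, -88/31]
step 0: P' = (I − K·H)·P̄ = [1381/31 173/31 -319/31; 173/31 523/124 -959/124; -319/31 -959/124 2107/124]
step 1: x̄ = F·x = [-689/31, -295/31, 431/31]
step 1: P̄ = F·P·Fᵀ + Q = [82339/124 24333/124 11737/124; 24333/124 7803/124 2023/124; 11737/124 2023/124 21531/124]
step 1: y = z − H·x̄ = [-190/31]
step 1: S = H·P̄·Hᵀ + R = [61207/124]
step 1: K = P̄·Hᵀ·S⁻¹ = [-60403/61207; -17629/61207; -25577/61207]
step 1: x' = x̄ + K·y = [-990163/61207, -474405/61207, 1007737/61207]
step 1: P' = (I − K·H)·P̄ = [11219361/61207 3423431/61207 -6665653/61207; 3423431/61207 1345295/61207 -2637703/61207; -6665653/61207 -2637703/61207 5352137/61207]

step 0: x' = [-285/31, -10/31, -88/31], P' = [1381/31 173/31 -319/31; 173/31 523/124 -959/124; -319/31 -959/124 2107/124]
step 1: x' = [-990163/61207, -474405/61207, 1007737/61207], P' = [11219361/61207 3423431/61207 -6665653/61207; 3423431/61207 1345295/61207 -2637703/61207; -6665653/61207 -2637703/61207 5352137/61207]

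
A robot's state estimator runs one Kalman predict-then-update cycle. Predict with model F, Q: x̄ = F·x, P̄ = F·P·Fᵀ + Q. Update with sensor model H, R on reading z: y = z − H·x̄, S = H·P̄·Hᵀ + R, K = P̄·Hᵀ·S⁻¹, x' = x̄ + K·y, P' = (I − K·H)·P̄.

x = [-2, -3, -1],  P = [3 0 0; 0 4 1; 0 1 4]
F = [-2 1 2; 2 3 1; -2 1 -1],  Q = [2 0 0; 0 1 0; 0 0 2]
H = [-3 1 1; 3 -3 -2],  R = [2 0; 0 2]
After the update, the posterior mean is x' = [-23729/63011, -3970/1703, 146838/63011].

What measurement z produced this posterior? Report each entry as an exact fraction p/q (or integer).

x̄ = F·x = [-1, -14, 2]
P̄ = F·P·Fᵀ + Q = [38 15 9; 15 59 -6; 9 -6 20]
S = H·P̄·Hᵀ + R = [267 -268; -268 505]
K = P̄·Hᵀ·S⁻¹ = [-31782/63011 -10503/63011; -760/1703 -808/1703; -5225/63011 -2149/63011]
x' − x̄ = [39282/63011, 19872/1703, 20816/63011] = K·y
y = (KᵀK)⁻¹·Kᵀ·(x' − x̄) = [10, -34]
z = y + H·x̄ = [10, -34] + [-9, 35] = [1, 1]

z = [1, 1]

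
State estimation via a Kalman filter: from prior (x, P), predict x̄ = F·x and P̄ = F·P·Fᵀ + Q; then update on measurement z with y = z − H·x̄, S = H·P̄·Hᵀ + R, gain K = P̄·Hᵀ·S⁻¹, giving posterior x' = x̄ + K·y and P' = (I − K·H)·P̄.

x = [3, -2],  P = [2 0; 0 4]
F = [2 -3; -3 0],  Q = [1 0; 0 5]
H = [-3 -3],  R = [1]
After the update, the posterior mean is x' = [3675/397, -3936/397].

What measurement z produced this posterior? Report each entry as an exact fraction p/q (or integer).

x̄ = F·x = [12, -9]
P̄ = F·P·Fᵀ + Q = [45 -12; -12 23]
S = H·P̄·Hᵀ + R = [397]
K = P̄·Hᵀ·S⁻¹ = [-99/397; -33/397]
x' − x̄ = [-1089/397, -363/397] = K·y
y = (KᵀK)⁻¹·Kᵀ·(x' − x̄) = [11]
z = y + H·x̄ = [11] + [-9] = [2]

z = [2]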